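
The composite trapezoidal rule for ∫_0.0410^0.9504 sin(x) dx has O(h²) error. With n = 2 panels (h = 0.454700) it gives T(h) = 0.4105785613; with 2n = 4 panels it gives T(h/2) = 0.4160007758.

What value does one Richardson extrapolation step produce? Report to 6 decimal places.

Order 2 gives 2^r = 4 and 2^r − 1 = 3.
Top: 4(0.4160007758) − (0.4105785613) = 1.2534245419
(4·0.4160007758 − 0.4105785613)/(4 − 1) = 0.4178081806
Gap between inputs: 5.422e-03; correction applied: +0.0018074048.

0.417808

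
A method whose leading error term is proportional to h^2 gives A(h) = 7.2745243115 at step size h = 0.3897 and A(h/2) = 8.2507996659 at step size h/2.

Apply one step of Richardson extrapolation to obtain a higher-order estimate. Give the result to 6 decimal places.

8.576225

Leading term ∝ h^2; use weight 4 = 2^2.
A(h/2) − A(h) = 8.2507996659 − 7.2745243115 = 0.9762753544
Correction (A(h/2) − A(h))/(4 − 1) = 0.9762753544/3 = 0.3254251181
R = 8.2507996659 + 0.3254251181 = 8.5762247840
Gap between inputs: 9.763e-01; correction applied: +0.3254251181.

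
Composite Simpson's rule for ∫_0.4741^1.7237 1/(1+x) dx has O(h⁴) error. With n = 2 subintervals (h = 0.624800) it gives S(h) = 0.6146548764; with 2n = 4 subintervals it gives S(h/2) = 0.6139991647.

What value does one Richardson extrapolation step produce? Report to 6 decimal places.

0.613955

The method has order 4: 2^4 = 16.
16×0.6139991647 = 9.8239866352; 9.8239866352 − 0.6146548764 = 9.2093317588
9.2093317588 ÷ 15 = 0.6139554506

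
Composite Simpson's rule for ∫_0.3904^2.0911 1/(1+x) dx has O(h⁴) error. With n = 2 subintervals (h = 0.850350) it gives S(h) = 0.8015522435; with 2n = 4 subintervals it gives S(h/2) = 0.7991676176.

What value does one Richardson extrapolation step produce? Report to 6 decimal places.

0.799009

r = 4, so 2^r = 16.
Top: 16(0.7991676176) − (0.8015522435) = 11.9851296381
R = 11.9851296381/15 = 0.7990086425
Shift from A(h/2): −0.0001589751.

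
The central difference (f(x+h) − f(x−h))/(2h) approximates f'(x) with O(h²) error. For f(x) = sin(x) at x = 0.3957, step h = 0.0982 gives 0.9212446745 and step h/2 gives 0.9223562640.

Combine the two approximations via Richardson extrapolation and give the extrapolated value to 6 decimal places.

Leading term ∝ h^2; use weight 4 = 2^2.
2^2 × A(h/2) = 3.6894250560; minus A(h) gives 2.7681803815.
2.7681803815 ÷ 3 = 0.9227267938

0.922727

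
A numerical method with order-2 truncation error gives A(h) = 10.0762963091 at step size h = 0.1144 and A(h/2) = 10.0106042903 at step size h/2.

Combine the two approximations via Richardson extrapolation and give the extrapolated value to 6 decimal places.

Method order is 2; weight 2^2 = 4.
Difference of the inputs: 10.0106042903 − 10.0762963091 = -0.0656920188
Correction (A(h/2) − A(h))/(4 − 1) = (-0.0656920188)/3 = -0.0218973396
R = 10.0106042903 − 0.0218973396 = 9.9887069507
Gap between inputs: 6.569e-02; correction applied: −0.0218973396.

9.988707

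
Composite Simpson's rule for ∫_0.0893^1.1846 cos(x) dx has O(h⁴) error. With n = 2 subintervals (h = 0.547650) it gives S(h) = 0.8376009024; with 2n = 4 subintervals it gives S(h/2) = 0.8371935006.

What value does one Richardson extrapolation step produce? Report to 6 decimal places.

With r = 4 the leading error scales as h^4, so the weight is 2^4 = 16.
16*0.8371935006 = 13.3950960096; subtract 0.8376009024 → 12.5574951072
R = 12.5574951072/15 = 0.8371663405
Shift from A(h/2): −0.0000271601.

0.837166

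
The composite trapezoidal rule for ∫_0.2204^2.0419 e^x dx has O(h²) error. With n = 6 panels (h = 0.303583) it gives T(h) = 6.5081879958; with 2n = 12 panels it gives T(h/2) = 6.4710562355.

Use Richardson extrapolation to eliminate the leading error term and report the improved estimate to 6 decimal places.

6.458679

With r = 2 the leading error scales as h^2, so the weight is 2^2 = 4.
4×6.4710562355 = 25.8842249420; subtract 6.5081879958 → 19.3760369462
R = 19.3760369462/3 = 6.4586789821
Shift from A(h/2): −0.0123772534.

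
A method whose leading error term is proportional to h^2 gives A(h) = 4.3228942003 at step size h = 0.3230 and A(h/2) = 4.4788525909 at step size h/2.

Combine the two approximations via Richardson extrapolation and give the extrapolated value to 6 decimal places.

4.530839

Method order is 2; weight 2^2 = 4.
Top: 4(4.4788525909) − (4.3228942003) = 13.5925161633
Extrapolated: 13.5925161633 / 3 = 4.5308387211
Gap between inputs: 1.560e-01; correction applied: +0.0519861302.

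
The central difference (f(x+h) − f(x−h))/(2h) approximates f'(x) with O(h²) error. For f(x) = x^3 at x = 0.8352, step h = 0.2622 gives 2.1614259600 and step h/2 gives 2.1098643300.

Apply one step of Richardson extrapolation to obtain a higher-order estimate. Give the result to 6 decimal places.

The method has order 2: 2^2 = 4.
4·2.1098643300 = 8.4394573200; 8.4394573200 − 2.1614259600 = 6.2780313600
Denominator 4 − 1 = 3.
Extrapolated: 6.2780313600 / 3 = 2.0926771200

2.092677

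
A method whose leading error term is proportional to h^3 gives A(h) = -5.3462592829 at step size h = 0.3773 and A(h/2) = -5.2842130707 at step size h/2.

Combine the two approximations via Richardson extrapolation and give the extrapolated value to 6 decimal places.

With r = 3 the leading error scales as h^3, so the weight is 2^3 = 8.
8 × (-5.2842130707) = -42.2737045656; (-42.2737045656) − (-5.3462592829) = -36.9274452827
Denominator 8 − 1 = 7.
(8 × (-5.2842130707) − (-5.3462592829))/(8 − 1) = -5.2753493261

-5.275349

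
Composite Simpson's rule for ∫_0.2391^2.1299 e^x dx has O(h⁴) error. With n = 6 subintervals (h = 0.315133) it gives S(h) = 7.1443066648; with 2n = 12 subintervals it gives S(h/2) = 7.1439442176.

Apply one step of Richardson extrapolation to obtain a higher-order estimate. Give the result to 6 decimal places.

r = 4, so 2^r = 16.
Numerator 16·A(h/2) − A(h) = 16·7.1439442176 − 7.1443066648 = 107.1588008168
Divide by 2^4 − 1 = 15.
R = 107.1588008168/15 = 7.1439200545
Gap between inputs: 3.624e-04; correction applied: −0.0000241631.

7.143920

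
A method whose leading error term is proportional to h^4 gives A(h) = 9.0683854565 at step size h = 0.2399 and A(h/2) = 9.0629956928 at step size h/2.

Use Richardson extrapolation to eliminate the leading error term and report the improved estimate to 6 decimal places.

r = 4: numerator weight 16, denominator 15.
Numerator 16·A(h/2) − A(h) = 16·9.0629956928 − 9.0683854565 = 135.9395456283
Denominator 16 − 1 = 15.
Result: 9.0626363752
Correction |R − A(h/2)| = 3.593e-04; gap |A(h/2) − A(h)| = 5.390e-03.

9.062636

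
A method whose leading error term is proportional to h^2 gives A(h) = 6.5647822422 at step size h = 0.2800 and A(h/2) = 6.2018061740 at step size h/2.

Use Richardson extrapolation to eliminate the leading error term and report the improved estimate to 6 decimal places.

6.080814

r = 2: numerator weight 4, denominator 3.
4·6.2018061740 = 24.8072246960; 24.8072246960 − 6.5647822422 = 18.2424424538
Extrapolated: 18.2424424538 / 3 = 6.0808141513
Gap between inputs: 3.630e-01; correction applied: −0.1209920227.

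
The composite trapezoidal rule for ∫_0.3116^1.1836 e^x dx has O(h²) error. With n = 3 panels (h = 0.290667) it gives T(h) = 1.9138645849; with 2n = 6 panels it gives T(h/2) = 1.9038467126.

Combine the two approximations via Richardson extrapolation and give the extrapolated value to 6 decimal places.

Method order is 2; weight 2^2 = 4.
Weighted: 7.6153868504 − 1.9138645849 = 5.7015222655
R = 5.7015222655/3 = 1.9005074218

1.900507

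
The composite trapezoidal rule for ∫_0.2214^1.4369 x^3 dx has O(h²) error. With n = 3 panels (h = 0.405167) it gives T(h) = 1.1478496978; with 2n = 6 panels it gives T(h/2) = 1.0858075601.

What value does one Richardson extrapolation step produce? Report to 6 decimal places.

r = 2, so 2^r = 4.
4·1.0858075601 = 4.3432302404; 4.3432302404 − 1.1478496978 = 3.1953805426
Divide by 2^2 − 1 = 3.
R = 3.1953805426/3 = 1.0651268475

1.065127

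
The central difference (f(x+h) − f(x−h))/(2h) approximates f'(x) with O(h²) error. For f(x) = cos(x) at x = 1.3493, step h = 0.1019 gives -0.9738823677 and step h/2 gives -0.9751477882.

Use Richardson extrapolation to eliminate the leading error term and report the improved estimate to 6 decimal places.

-0.975570

r = 2, so 2^r = 4.
Numerator 4·A(h/2) − A(h) = 4·(-0.9751477882) − (-0.9738823677) = -2.9267087851
Extrapolated: (-2.9267087851) / 3 = -0.9755695950
Gap between inputs: 1.265e-03; correction applied: −0.0004218068.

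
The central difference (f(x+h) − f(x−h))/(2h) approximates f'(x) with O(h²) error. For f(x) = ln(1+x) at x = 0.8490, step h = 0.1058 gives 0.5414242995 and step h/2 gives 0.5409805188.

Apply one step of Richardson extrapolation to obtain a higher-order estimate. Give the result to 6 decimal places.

0.540833

With r = 2 the leading error scales as h^2, so the weight is 2^2 = 4.
4×0.5409805188 = 2.1639220752; subtract 0.5414242995 → 1.6224977757
Divide by 2^2 − 1 = 3.
(4×0.5409805188 − 0.5414242995)/(4 − 1) = 0.5408325919
Correction |R − A(h/2)| = 1.479e-04; gap |A(h/2) − A(h)| = 4.438e-04.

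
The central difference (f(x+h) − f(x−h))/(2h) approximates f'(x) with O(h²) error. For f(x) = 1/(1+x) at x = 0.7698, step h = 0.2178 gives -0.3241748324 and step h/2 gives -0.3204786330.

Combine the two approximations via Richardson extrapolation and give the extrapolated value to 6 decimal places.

-0.319247

Order 2 gives 2^r = 4 and 2^r − 1 = 3.
Weighted: (-1.2819145320) − (-0.3241748324) = -0.9577396996
(4 × (-0.3204786330) − (-0.3241748324))/(4 − 1) = -0.3192465665
Shift from A(h/2): +0.0012320665.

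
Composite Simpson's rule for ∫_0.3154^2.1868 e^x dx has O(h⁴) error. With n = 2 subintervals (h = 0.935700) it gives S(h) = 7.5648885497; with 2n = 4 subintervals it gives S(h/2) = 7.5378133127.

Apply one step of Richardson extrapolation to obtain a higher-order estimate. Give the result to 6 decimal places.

7.536008

Error is O(h^4); halving h shrinks it by 2^4 = 16.
16*7.5378133127 = 120.6050130032; subtract 7.5648885497 → 113.0401244535
R = 113.0401244535/15 = 7.5360082969
Shift from A(h/2): −0.0018050158.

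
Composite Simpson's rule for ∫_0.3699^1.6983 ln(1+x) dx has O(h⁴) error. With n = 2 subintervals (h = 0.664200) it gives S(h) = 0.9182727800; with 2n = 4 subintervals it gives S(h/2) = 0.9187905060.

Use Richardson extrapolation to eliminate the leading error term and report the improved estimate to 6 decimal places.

Error is O(h^4); halving h shrinks it by 2^4 = 16.
2^4*A(h/2) = 14.7006480960; minus A(h) gives 13.7823753160.
R = 13.7823753160/15 = 0.9188250211

0.918825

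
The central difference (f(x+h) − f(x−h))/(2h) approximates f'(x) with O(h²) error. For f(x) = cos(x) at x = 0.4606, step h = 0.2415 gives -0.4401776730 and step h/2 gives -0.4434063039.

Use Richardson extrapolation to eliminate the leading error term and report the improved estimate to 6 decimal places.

-0.444483

Method order is 2; weight 2^2 = 4.
Weighted: (-1.7736252156) − (-0.4401776730) = -1.3334475426
Denominator 4 − 1 = 3.
(-1.3334475426) ÷ 3 = -0.4444825142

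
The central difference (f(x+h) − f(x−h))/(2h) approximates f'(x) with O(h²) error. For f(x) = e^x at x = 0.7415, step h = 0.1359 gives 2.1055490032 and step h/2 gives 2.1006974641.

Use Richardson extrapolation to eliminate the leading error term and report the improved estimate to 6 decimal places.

Error is O(h^2); halving h shrinks it by 2^2 = 4.
4 × 2.1006974641 = 8.4027898564; subtract 2.1055490032 → 6.2972408532
6.2972408532 ÷ 3 = 2.0990802844

2.099080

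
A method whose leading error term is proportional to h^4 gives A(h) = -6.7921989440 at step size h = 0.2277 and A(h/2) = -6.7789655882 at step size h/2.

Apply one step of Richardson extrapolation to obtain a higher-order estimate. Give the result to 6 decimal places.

Error is O(h^4); halving h shrinks it by 2^4 = 16.
16 × (-6.7789655882) = -108.4634494112; (-108.4634494112) − (-6.7921989440) = -101.6712504672
Divide by 2^4 − 1 = 15.
Result: -6.7780833645

-6.778083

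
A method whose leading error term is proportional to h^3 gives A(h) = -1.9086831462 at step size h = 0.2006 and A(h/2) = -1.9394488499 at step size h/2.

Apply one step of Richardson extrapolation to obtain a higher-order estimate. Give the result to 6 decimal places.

The method has order 3: 2^3 = 8.
Top: 8(-1.9394488499) − (-1.9086831462) = -13.6069076530
Denominator 8 − 1 = 7.
Extrapolated: (-13.6069076530) / 7 = -1.9438439504
Correction |R − A(h/2)| = 4.395e-03; gap |A(h/2) − A(h)| = 3.077e-02.

-1.943844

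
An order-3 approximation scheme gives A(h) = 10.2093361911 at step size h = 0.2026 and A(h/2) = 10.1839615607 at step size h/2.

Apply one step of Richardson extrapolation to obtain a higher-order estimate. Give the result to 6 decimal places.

With r = 3 the leading error scales as h^3, so the weight is 2^3 = 8.
Difference of the inputs: 10.1839615607 − 10.2093361911 = -0.0253746304
Correction (A(h/2) − A(h))/(8 − 1) = (-0.0253746304)/7 = -0.0036249472
R = A(h/2) + (A(h/2) − A(h))/7 = 10.1839615607 − 0.0036249472 = 10.1803366135
Shift from A(h/2): −0.0036249472.

10.180337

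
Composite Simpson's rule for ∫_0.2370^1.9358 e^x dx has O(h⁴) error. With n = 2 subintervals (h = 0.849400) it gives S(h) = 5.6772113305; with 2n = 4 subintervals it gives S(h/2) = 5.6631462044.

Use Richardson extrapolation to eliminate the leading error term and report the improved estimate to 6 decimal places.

Order 4 gives 2^r = 16 and 2^r − 1 = 15.
16·5.6631462044 = 90.6103392704; subtract 5.6772113305 → 84.9331279399
Denominator 16 − 1 = 15.
84.9331279399 ÷ 15 = 5.6622085293

5.662209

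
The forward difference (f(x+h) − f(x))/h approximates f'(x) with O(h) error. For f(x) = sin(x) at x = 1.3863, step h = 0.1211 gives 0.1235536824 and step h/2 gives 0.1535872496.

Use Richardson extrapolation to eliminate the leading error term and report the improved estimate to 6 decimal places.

0.183621

The method has order 1: 2^1 = 2.
Numerator 2·A(h/2) − A(h) = 2·0.1535872496 − 0.1235536824 = 0.1836208168
Divide by 2^1 − 1 = 1.
0.1836208168 ÷ 1 = 0.1836208168
Gap between inputs: 3.003e-02; correction applied: +0.0300335672.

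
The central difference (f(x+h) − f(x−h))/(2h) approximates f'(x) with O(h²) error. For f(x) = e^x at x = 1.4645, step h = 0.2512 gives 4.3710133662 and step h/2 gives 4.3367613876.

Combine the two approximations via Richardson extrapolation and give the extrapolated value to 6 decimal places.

4.325344

Leading term ∝ h^2; use weight 4 = 2^2.
4×4.3367613876 − 4.3710133662 = 12.9760321842
(4×4.3367613876 − 4.3710133662)/(4 − 1) = 4.3253440614
Correction |R − A(h/2)| = 1.142e-02; gap |A(h/2) − A(h)| = 3.425e-02.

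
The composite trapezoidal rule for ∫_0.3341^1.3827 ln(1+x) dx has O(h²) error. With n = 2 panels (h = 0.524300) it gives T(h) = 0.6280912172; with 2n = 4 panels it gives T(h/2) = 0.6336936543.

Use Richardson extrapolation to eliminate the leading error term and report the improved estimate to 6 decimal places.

0.635561

r = 2: numerator weight 4, denominator 3.
Top: 4(0.6336936543) − (0.6280912172) = 1.9066834000
Divide by 2^2 − 1 = 3.
Result: 0.6355611333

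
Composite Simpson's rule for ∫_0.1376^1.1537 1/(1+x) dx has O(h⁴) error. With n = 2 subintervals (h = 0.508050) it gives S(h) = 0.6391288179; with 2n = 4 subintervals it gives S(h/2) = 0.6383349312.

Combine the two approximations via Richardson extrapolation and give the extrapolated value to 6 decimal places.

The method has order 4: 2^4 = 16.
Weighted: 10.2133588992 − 0.6391288179 = 9.5742300813
R = 9.5742300813/15 = 0.6382820054

0.638282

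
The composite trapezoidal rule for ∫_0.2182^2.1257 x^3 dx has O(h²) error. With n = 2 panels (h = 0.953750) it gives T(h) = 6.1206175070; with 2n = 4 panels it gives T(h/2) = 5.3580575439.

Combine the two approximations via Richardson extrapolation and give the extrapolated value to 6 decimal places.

5.103871

Method order is 2; weight 2^2 = 4.
Top: 4(5.3580575439) − (6.1206175070) = 15.3116126686
Denominator 4 − 1 = 3.
Extrapolated: 15.3116126686 / 3 = 5.1038708895
Correction |R − A(h/2)| = 2.542e-01; gap |A(h/2) − A(h)| = 7.626e-01.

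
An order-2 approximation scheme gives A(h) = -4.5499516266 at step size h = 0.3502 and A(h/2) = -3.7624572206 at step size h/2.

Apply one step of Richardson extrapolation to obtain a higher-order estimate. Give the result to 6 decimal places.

-3.499959

r = 2, so 2^r = 4.
4*(-3.7624572206) = -15.0498288824; subtract (-4.5499516266) → -10.4998772558
(4*(-3.7624572206) − (-4.5499516266))/(4 − 1) = -3.4999590853
Shift from A(h/2): +0.2624981353.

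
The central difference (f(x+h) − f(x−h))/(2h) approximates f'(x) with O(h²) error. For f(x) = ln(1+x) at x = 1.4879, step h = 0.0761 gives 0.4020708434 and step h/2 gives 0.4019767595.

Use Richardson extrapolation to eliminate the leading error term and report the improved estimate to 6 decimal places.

Error is O(h^2); halving h shrinks it by 2^2 = 4.
Weighted: 1.6079070380 − 0.4020708434 = 1.2058361946
(4*0.4019767595 − 0.4020708434)/(4 − 1) = 0.4019453982

0.401945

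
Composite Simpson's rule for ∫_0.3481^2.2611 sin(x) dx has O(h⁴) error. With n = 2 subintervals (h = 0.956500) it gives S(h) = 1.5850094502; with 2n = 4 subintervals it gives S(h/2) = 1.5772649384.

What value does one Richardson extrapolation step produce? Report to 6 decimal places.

Leading term ∝ h^4; use weight 16 = 2^4.
Top: 16(1.5772649384) − (1.5850094502) = 23.6512295642
R = 23.6512295642/15 = 1.5767486376
Shift from A(h/2): −0.0005163008.

1.576749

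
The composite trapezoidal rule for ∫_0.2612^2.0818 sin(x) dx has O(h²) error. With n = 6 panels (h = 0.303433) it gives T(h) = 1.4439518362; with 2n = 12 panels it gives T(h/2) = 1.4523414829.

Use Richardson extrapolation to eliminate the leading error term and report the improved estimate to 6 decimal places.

1.455138

Error is O(h^2); halving h shrinks it by 2^2 = 4.
Numerator 4*A(h/2) − A(h) = 4*1.4523414829 − 1.4439518362 = 4.3654140954
4.3654140954 ÷ 3 = 1.4551380318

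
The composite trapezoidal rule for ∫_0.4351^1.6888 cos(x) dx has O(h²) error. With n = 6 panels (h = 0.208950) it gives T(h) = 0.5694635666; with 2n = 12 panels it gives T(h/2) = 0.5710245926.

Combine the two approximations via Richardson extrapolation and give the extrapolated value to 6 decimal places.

Error is O(h^2); halving h shrinks it by 2^2 = 4.
4 × 0.5710245926 − 0.5694635666 = 1.7146348038
Denominator 4 − 1 = 3.
(4 × 0.5710245926 − 0.5694635666)/(4 − 1) = 0.5715449346
Correction |R − A(h/2)| = 5.203e-04; gap |A(h/2) − A(h)| = 1.561e-03.

0.571545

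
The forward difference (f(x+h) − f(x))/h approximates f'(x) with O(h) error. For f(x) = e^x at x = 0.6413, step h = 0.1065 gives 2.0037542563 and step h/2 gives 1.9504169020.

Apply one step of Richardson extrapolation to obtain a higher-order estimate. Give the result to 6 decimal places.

Method order is 1; weight 2^1 = 2.
Top: 2(1.9504169020) − (2.0037542563) = 1.8970795477
R = 1.8970795477/1 = 1.8970795477

1.897080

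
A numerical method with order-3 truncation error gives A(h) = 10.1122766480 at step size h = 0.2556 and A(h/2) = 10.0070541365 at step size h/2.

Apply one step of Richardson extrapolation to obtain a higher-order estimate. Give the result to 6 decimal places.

9.992022

r = 3, so 2^r = 8.
8·10.0070541365 − 10.1122766480 = 69.9441564440
Denominator 8 − 1 = 7.
Result: 9.9920223491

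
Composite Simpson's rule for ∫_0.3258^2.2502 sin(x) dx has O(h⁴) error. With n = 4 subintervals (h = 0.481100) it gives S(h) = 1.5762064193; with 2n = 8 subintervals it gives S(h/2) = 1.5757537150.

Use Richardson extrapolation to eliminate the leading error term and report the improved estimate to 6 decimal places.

With r = 4 the leading error scales as h^4, so the weight is 2^4 = 16.
Weighted: 25.2120594400 − 1.5762064193 = 23.6358530207
Denominator 16 − 1 = 15.
Extrapolated: 23.6358530207 / 15 = 1.5757235347

1.575724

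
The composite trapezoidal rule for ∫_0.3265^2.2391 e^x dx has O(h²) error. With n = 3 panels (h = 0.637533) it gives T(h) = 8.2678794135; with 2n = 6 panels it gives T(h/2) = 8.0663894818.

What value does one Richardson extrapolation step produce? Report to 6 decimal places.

With r = 2 the leading error scales as h^2, so the weight is 2^2 = 4.
4×8.0663894818 = 32.2655579272; 32.2655579272 − 8.2678794135 = 23.9976785137
Divide by 2^2 − 1 = 3.
R = 23.9976785137/3 = 7.9992261712
Shift from A(h/2): −0.0671633106.

7.999226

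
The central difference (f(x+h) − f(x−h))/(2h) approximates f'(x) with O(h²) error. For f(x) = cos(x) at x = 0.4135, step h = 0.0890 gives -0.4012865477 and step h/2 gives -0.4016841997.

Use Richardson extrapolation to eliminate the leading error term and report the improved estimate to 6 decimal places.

r = 2: numerator weight 4, denominator 3.
A(h/2) − A(h) = -0.4016841997 − (-0.4012865477) = -0.0003976520
Divide by 2^2 − 1 = 3: (-0.0003976520)/3 = -0.0001325507
R = A(h/2) + (A(h/2) − A(h))/3 = -0.4016841997 − 0.0001325507 = -0.4018167504
Gap between inputs: 3.977e-04; correction applied: −0.0001325507.

-0.401817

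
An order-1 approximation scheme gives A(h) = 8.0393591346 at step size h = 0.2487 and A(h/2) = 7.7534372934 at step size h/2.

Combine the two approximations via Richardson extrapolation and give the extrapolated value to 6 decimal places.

Error is O(h^1); halving h shrinks it by 2^1 = 2.
Difference of the inputs: 7.7534372934 − 8.0393591346 = -0.2859218412
Divide by 2^1 − 1 = 1: (-0.2859218412)/1 = -0.2859218412
R = A(h/2) + (A(h/2) − A(h))/1 = 7.7534372934 − 0.2859218412 = 7.4675154522

7.467515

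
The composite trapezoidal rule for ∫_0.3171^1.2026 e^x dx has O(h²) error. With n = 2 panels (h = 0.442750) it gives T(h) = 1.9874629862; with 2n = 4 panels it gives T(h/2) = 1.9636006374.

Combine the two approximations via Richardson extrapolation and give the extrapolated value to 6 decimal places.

The method has order 2: 2^2 = 4.
4×1.9636006374 = 7.8544025496; 7.8544025496 − 1.9874629862 = 5.8669395634
(4×1.9636006374 − 1.9874629862)/(4 − 1) = 1.9556465211

1.955647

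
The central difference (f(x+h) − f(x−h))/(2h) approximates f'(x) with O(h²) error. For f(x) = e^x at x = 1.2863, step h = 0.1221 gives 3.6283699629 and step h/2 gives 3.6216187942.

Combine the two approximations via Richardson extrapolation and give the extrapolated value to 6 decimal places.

Method order is 2; weight 2^2 = 4.
Difference of the inputs: 3.6216187942 − 3.6283699629 = -0.0067511687
Divide by 2^2 − 1 = 3: (-0.0067511687)/3 = -0.0022503896
R = A(h/2) + (A(h/2) − A(h))/3 = 3.6216187942 − 0.0022503896 = 3.6193684046

3.619368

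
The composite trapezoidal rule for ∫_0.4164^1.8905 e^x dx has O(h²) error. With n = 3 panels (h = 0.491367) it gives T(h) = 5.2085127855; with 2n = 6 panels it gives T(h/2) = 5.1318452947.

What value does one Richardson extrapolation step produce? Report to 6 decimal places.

5.106289

The method has order 2: 2^2 = 4.
Top: 4(5.1318452947) − (5.2085127855) = 15.3188683933
Denominator 4 − 1 = 3.
15.3188683933 ÷ 3 = 5.1062894644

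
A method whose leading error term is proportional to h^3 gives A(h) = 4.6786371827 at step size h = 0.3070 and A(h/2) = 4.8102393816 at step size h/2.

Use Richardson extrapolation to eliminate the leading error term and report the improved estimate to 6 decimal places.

The method has order 3: 2^3 = 8.
Numerator 8×A(h/2) − A(h) = 8×4.8102393816 − 4.6786371827 = 33.8032778701
Denominator 8 − 1 = 7.
(8×4.8102393816 − 4.6786371827)/(8 − 1) = 4.8290396957
Shift from A(h/2): +0.0188003141.

4.829040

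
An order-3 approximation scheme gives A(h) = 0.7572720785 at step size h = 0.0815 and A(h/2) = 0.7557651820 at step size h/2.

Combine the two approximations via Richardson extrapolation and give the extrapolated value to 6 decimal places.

0.755550

The method has order 3: 2^3 = 8.
Top: 8(0.7557651820) − (0.7572720785) = 5.2888493775
Divide by 2^3 − 1 = 7.
R = 5.2888493775/7 = 0.7555499111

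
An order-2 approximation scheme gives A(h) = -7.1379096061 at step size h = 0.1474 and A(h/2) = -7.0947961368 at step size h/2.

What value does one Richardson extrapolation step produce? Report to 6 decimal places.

r = 2, so 2^r = 4.
4×(-7.0947961368) − (-7.1379096061) = -21.2412749411
Denominator 4 − 1 = 3.
R = (-21.2412749411)/3 = -7.0804249804

-7.080425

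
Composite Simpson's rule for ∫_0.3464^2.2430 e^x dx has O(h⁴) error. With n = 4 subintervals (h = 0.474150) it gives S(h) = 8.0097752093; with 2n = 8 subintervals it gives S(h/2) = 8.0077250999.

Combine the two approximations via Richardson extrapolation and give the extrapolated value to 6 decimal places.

8.007588

Error is O(h^4); halving h shrinks it by 2^4 = 16.
2^4·A(h/2) = 128.1236015984; minus A(h) gives 120.1138263891.
Divide by 2^4 − 1 = 15.
So the Richardson estimate is 8.0075884259.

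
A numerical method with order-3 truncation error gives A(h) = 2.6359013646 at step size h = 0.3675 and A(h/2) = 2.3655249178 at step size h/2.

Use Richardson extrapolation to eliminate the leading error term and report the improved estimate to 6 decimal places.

2.326900

Error is O(h^3); halving h shrinks it by 2^3 = 8.
8 × 2.3655249178 − 2.6359013646 = 16.2882979778
Denominator 8 − 1 = 7.
R = 16.2882979778/7 = 2.3268997111
Shift from A(h/2): −0.0386252067.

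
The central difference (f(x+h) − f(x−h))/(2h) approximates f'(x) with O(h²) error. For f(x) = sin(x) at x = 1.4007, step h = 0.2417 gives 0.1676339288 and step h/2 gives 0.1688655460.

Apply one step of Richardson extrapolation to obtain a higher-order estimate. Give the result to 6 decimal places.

0.169276

Order 2 gives 2^r = 4 and 2^r − 1 = 3.
4*0.1688655460 = 0.6754621840; 0.6754621840 − 0.1676339288 = 0.5078282552
(4*0.1688655460 − 0.1676339288)/(4 − 1) = 0.1692760851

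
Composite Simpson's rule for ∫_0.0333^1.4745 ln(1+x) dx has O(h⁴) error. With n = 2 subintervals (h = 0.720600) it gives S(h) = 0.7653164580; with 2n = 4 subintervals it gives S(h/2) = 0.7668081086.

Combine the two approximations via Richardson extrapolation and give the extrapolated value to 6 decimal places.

0.766908

Error is O(h^4); halving h shrinks it by 2^4 = 16.
A(h/2) − A(h) = 0.7668081086 − 0.7653164580 = 0.0014916506
Divide by 2^4 − 1 = 15: 0.0014916506/15 = 0.0000994434
R = A(h/2) + (A(h/2) − A(h))/15 = 0.7668081086 + 0.0000994434 = 0.7669075520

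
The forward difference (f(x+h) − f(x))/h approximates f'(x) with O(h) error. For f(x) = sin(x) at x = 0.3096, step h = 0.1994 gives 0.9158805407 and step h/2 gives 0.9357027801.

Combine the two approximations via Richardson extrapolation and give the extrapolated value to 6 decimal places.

r = 1, so 2^r = 2.
Top: 2(0.9357027801) − (0.9158805407) = 0.9555250195
Divide by 2^1 − 1 = 1.
Result: 0.9555250195

0.955525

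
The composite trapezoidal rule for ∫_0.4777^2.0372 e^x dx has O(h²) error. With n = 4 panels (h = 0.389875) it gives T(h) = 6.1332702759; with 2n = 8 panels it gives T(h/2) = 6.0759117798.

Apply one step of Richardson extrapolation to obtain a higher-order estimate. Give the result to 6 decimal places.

6.056792

Method order is 2; weight 2^2 = 4.
2^2 × A(h/2) = 24.3036471192; minus A(h) gives 18.1703768433.
R = 18.1703768433/3 = 6.0567922811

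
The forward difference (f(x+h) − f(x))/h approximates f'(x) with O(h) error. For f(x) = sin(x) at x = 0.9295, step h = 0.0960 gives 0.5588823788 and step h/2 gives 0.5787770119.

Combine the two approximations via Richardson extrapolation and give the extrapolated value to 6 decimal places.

The method has order 1: 2^1 = 2.
Numerator 2·A(h/2) − A(h) = 2·0.5787770119 − 0.5588823788 = 0.5986716450
Denominator 2 − 1 = 1.
R = 0.5986716450/1 = 0.5986716450

0.598672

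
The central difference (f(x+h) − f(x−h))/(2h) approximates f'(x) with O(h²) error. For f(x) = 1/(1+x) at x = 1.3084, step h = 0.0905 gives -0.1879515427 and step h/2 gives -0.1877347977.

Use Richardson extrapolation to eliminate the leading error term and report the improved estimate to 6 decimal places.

-0.187663

Leading term ∝ h^2; use weight 4 = 2^2.
Weighted: (-0.7509391908) − (-0.1879515427) = -0.5629876481
(4*(-0.1877347977) − (-0.1879515427))/(4 − 1) = -0.1876625494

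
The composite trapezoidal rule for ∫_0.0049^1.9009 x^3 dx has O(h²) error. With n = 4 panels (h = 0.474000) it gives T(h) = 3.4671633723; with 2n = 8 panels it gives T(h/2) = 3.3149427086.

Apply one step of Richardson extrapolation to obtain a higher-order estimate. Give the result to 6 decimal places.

Order 2 gives 2^r = 4 and 2^r − 1 = 3.
2^2*A(h/2) = 13.2597708344; minus A(h) gives 9.7926074621.
Denominator 4 − 1 = 3.
Extrapolated: 9.7926074621 / 3 = 3.2642024874
Shift from A(h/2): −0.0507402212.

3.264202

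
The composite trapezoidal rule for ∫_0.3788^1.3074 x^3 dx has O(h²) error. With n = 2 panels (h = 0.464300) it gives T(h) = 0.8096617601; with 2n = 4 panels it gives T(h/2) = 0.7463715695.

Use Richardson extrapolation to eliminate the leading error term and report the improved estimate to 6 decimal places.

0.725275

Error is O(h^2); halving h shrinks it by 2^2 = 4.
A(h/2) − A(h) = 0.7463715695 − 0.8096617601 = -0.0632901906
Correction (A(h/2) − A(h))/(4 − 1) = (-0.0632901906)/3 = -0.0210967302
R = 0.7463715695 − 0.0210967302 = 0.7252748393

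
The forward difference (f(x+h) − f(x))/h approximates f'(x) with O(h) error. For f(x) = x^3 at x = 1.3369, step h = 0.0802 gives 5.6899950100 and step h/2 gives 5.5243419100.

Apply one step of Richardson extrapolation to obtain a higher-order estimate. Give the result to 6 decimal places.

Leading term ∝ h^1; use weight 2 = 2^1.
Numerator 2·A(h/2) − A(h) = 2·5.5243419100 − 5.6899950100 = 5.3586888100
Denominator 2 − 1 = 1.
So the Richardson estimate is 5.3586888100.
Gap between inputs: 1.657e-01; correction applied: −0.1656531000.

5.358689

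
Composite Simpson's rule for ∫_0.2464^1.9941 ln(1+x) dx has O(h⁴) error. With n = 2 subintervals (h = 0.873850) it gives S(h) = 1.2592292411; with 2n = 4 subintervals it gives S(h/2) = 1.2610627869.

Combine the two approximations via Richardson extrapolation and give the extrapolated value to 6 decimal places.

r = 4: numerator weight 16, denominator 15.
Weighted: 20.1770045904 − 1.2592292411 = 18.9177753493
Divide by 2^4 − 1 = 15.
R = 18.9177753493/15 = 1.2611850233

1.261185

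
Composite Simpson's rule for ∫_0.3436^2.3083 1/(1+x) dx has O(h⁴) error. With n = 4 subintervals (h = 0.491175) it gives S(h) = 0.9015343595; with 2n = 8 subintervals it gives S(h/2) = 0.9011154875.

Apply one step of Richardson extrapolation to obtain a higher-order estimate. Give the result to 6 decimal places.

Leading term ∝ h^4; use weight 16 = 2^4.
Difference of the inputs: 0.9011154875 − 0.9015343595 = -0.0004188720
Correction (A(h/2) − A(h))/(16 − 1) = (-0.0004188720)/15 = -0.0000279248
R = A(h/2) + (A(h/2) − A(h))/15 = 0.9011154875 − 0.0000279248 = 0.9010875627
Correction |R − A(h/2)| = 2.792e-05; gap |A(h/2) − A(h)| = 4.189e-04.

0.901088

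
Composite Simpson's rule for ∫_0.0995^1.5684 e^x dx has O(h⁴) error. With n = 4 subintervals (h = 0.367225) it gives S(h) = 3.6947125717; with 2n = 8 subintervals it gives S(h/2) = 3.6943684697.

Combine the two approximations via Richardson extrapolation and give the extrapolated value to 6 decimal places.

3.694346

Order 4 gives 2^r = 16 and 2^r − 1 = 15.
2^4*A(h/2) = 59.1098955152; minus A(h) gives 55.4151829435.
R = 55.4151829435/15 = 3.6943455296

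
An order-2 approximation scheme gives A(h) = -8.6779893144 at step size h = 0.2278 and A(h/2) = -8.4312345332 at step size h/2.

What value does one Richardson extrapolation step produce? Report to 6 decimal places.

-8.348983

Error is O(h^2); halving h shrinks it by 2^2 = 4.
Weighted: (-33.7249381328) − (-8.6779893144) = -25.0469488184
(4·(-8.4312345332) − (-8.6779893144))/(4 − 1) = -8.3489829395
Correction |R − A(h/2)| = 8.225e-02; gap |A(h/2) − A(h)| = 2.468e-01.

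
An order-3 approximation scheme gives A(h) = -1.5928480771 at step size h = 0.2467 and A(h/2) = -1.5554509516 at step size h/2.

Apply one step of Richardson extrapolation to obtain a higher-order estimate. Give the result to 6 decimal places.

r = 3, so 2^r = 8.
A(h/2) − A(h) = -1.5554509516 − (-1.5928480771) = 0.0373971255
Divide by 2^3 − 1 = 7: 0.0373971255/7 = 0.0053424465
R = A(h/2) + (A(h/2) − A(h))/7 = -1.5554509516 + 0.0053424465 = -1.5501085051

-1.550109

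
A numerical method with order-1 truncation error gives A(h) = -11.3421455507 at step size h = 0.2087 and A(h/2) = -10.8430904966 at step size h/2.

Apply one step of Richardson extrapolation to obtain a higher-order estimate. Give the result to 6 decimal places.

r = 1, so 2^r = 2.
2 × (-10.8430904966) = -21.6861809932; subtract (-11.3421455507) → -10.3440354425
Denominator 2 − 1 = 1.
(-10.3440354425) ÷ 1 = -10.3440354425
Shift from A(h/2): +0.4990550541.

-10.344035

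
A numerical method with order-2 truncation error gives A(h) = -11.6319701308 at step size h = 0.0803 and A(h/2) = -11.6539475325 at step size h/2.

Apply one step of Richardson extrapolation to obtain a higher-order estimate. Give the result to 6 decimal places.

-11.661273

Method order is 2; weight 2^2 = 4.
Weighted: (-46.6157901300) − (-11.6319701308) = -34.9838199992
Denominator 4 − 1 = 3.
R = (-34.9838199992)/3 = -11.6612733331
Shift from A(h/2): −0.0073258006.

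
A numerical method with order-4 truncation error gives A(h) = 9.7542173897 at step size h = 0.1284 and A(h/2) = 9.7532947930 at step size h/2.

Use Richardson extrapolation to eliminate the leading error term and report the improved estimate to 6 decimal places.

9.753233

The method has order 4: 2^4 = 16.
Numerator 16×A(h/2) − A(h) = 16×9.7532947930 − 9.7542173897 = 146.2984992983
Divide by 2^4 − 1 = 15.
So the Richardson estimate is 9.7532332866.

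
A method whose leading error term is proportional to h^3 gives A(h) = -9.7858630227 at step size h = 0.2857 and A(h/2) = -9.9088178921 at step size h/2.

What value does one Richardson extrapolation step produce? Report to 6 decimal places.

-9.926383

Method order is 3; weight 2^3 = 8.
8·(-9.9088178921) − (-9.7858630227) = -69.4846801141
Denominator 8 − 1 = 7.
(-69.4846801141) ÷ 7 = -9.9263828734
Gap between inputs: 1.230e-01; correction applied: −0.0175649813.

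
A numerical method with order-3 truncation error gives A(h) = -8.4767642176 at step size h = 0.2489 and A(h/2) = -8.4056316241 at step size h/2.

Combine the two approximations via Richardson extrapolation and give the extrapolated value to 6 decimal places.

-8.395470

Error is O(h^3); halving h shrinks it by 2^3 = 8.
Weighted: (-67.2450529928) − (-8.4767642176) = -58.7682887752
(8*(-8.4056316241) − (-8.4767642176))/(8 − 1) = -8.3954698250
Correction |R − A(h/2)| = 1.016e-02; gap |A(h/2) − A(h)| = 7.113e-02.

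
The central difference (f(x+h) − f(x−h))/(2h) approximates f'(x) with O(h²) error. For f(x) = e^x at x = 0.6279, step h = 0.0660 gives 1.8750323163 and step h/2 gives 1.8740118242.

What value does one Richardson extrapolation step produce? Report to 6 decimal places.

r = 2, so 2^r = 4.
4 × 1.8740118242 − 1.8750323163 = 5.6210149805
(4 × 1.8740118242 − 1.8750323163)/(4 − 1) = 1.8736716602

1.873672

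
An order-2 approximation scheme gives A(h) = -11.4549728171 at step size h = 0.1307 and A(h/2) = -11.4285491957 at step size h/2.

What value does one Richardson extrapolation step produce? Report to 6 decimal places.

-11.419741

Error is O(h^2); halving h shrinks it by 2^2 = 4.
4*(-11.4285491957) = -45.7141967828; (-45.7141967828) − (-11.4549728171) = -34.2592239657
Extrapolated: (-34.2592239657) / 3 = -11.4197413219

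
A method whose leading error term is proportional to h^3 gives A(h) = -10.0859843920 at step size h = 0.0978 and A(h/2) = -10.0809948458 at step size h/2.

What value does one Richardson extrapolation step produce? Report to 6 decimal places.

-10.080282

Error is O(h^3); halving h shrinks it by 2^3 = 8.
Top: 8(-10.0809948458) − (-10.0859843920) = -70.5619743744
(8*(-10.0809948458) − (-10.0859843920))/(8 − 1) = -10.0802820535
Shift from A(h/2): +0.0007127923.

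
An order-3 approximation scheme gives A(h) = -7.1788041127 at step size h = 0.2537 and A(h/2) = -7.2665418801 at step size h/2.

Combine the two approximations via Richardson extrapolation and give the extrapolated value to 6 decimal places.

-7.279076

r = 3: numerator weight 8, denominator 7.
Top: 8(-7.2665418801) − (-7.1788041127) = -50.9535309281
(-50.9535309281) ÷ 7 = -7.2790758469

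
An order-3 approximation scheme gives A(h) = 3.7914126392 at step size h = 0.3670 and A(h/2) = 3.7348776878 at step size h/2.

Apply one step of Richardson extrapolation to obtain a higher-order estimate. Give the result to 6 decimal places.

3.726801

Leading term ∝ h^3; use weight 8 = 2^3.
8·3.7348776878 = 29.8790215024; 29.8790215024 − 3.7914126392 = 26.0876088632
Divide by 2^3 − 1 = 7.
So the Richardson estimate is 3.7268012662.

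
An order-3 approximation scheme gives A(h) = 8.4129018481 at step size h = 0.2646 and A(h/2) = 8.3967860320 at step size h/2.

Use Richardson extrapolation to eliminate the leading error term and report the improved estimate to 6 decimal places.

8.394484

With r = 3 the leading error scales as h^3, so the weight is 2^3 = 8.
2^3*A(h/2) = 67.1742882560; minus A(h) gives 58.7613864079.
Divide by 2^3 − 1 = 7.
Extrapolated: 58.7613864079 / 7 = 8.3944837726
Correction |R − A(h/2)| = 2.302e-03; gap |A(h/2) − A(h)| = 1.612e-02.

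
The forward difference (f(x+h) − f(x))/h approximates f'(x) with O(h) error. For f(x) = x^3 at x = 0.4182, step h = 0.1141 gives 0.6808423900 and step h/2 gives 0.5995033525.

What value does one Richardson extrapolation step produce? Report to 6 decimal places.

Method order is 1; weight 2^1 = 2.
2*0.5995033525 − 0.6808423900 = 0.5181643150
Denominator 2 − 1 = 1.
So the Richardson estimate is 0.5181643150.

0.518164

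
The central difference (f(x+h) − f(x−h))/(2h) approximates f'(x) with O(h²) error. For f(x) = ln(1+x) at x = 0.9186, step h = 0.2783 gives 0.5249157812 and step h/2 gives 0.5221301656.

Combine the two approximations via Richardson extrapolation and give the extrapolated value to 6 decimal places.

Error is O(h^2); halving h shrinks it by 2^2 = 4.
Top: 4(0.5221301656) − (0.5249157812) = 1.5636048812
1.5636048812 ÷ 3 = 0.5212016271
Correction |R − A(h/2)| = 9.285e-04; gap |A(h/2) − A(h)| = 2.786e-03.

0.521202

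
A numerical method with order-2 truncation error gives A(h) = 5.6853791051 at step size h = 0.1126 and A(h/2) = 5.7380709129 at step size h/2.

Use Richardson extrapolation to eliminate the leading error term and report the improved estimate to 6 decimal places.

Method order is 2; weight 2^2 = 4.
Weighted: 22.9522836516 − 5.6853791051 = 17.2669045465
(4·5.7380709129 − 5.6853791051)/(4 − 1) = 5.7556348488

5.755635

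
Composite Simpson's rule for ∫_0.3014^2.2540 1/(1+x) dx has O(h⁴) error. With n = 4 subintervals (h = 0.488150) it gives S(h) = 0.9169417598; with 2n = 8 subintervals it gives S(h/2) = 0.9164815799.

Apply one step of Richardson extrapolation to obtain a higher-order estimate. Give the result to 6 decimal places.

r = 4, so 2^r = 16.
Weighted: 14.6637052784 − 0.9169417598 = 13.7467635186
R = 13.7467635186/15 = 0.9164509012
Correction |R − A(h/2)| = 3.068e-05; gap |A(h/2) − A(h)| = 4.602e-04.

0.916451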